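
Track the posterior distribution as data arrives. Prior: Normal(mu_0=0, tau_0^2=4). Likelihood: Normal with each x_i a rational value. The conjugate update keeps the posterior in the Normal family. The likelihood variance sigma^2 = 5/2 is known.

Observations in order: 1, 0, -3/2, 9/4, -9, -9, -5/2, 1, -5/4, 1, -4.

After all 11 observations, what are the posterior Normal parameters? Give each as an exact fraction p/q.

mu_0=-176/93, tau_0^2=20/93

obs 1: x=1 → posterior Normal(8/13, 20/13)
obs 2: x=0 → posterior Normal(8/21, 20/21)
obs 3: x=-3/2 → posterior Normal(-4/29, 20/29)
obs 4: x=9/4 → posterior Normal(14/37, 20/37)
obs 5: x=-9 → posterior Normal(-58/45, 4/9)
obs 6: x=-9 → posterior Normal(-130/53, 20/53)
obs 7: x=-5/2 → posterior Normal(-150/61, 20/61)
obs 8: x=1 → posterior Normal(-142/69, 20/69)
obs 9: x=-5/4 → posterior Normal(-152/77, 20/77)
obs 10: x=1 → posterior Normal(-144/85, 4/17)
obs 11: x=-4 → posterior Normal(-176/93, 20/93)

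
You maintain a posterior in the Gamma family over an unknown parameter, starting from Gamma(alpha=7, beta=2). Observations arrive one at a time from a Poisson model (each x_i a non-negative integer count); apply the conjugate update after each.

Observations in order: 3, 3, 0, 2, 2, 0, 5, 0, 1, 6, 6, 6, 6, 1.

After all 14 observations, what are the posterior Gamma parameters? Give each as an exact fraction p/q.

obs 1: x=3 → posterior Gamma(10, 3)
obs 2: x=3 → posterior Gamma(13, 4)
obs 3: x=0 → posterior Gamma(13, 5)
obs 4: x=2 → posterior Gamma(15, 6)
obs 5: x=2 → posterior Gamma(17, 7)
obs 6: x=0 → posterior Gamma(17, 8)
obs 7: x=5 → posterior Gamma(22, 9)
obs 8: x=0 → posterior Gamma(22, 10)
obs 9: x=1 → posterior Gamma(23, 11)
obs 10: x=6 → posterior Gamma(29, 12)
obs 11: x=6 → posterior Gamma(35, 13)
obs 12: x=6 → posterior Gamma(41, 14)
obs 13: x=6 → posterior Gamma(47, 15)
obs 14: x=1 → posterior Gamma(48, 16)

alpha=48, beta=16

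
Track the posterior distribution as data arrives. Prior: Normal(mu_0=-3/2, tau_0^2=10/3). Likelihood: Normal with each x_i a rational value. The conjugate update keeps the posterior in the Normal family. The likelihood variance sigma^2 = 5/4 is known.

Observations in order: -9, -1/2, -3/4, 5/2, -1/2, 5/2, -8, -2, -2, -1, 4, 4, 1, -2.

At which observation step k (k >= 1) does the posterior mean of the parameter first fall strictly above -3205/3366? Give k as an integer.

obs 1: x=-9 → posterior Normal(-153/22, 10/11)
obs 2: x=-1/2 → posterior Normal(-161/38, 10/19)
obs 3: x=-3/4 → posterior Normal(-173/54, 10/27)
obs 4: x=5/2 → posterior Normal(-19/10, 2/7)
obs 5: x=-1/2 → posterior Normal(-141/86, 10/43)
obs 6: x=5/2 → posterior Normal(-101/102, 10/51)
obs 7: x=-8 → posterior Normal(-229/118, 10/59)
obs 8: x=-2 → posterior Normal(-261/134, 10/67)
obs 9: x=-2 → posterior Normal(-293/150, 2/15)
obs 10: x=-1 → posterior Normal(-309/166, 10/83)
obs 11: x=4 → posterior Normal(-35/26, 10/91)
obs 12: x=4 → posterior Normal(-181/198, 10/99)
obs 13: x=1 → posterior Normal(-165/214, 10/107)
obs 14: x=-2 → posterior Normal(-197/230, 2/23)

k = 12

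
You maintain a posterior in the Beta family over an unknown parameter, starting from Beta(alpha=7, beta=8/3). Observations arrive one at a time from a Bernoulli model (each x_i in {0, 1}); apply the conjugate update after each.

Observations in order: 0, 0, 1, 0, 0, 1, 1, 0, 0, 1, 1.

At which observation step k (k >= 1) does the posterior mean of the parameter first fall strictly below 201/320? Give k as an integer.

obs 1: x=0 → posterior Beta(7, 11/3)
obs 2: x=0 → posterior Beta(7, 14/3)
obs 3: x=1 → posterior Beta(8, 14/3)
obs 4: x=0 → posterior Beta(8, 17/3)
obs 5: x=0 → posterior Beta(8, 20/3)
obs 6: x=1 → posterior Beta(9, 20/3)
obs 7: x=1 → posterior Beta(10, 20/3)
obs 8: x=0 → posterior Beta(10, 23/3)
obs 9: x=0 → posterior Beta(10, 26/3)
obs 10: x=1 → posterior Beta(11, 26/3)
obs 11: x=1 → posterior Beta(12, 26/3)

k = 2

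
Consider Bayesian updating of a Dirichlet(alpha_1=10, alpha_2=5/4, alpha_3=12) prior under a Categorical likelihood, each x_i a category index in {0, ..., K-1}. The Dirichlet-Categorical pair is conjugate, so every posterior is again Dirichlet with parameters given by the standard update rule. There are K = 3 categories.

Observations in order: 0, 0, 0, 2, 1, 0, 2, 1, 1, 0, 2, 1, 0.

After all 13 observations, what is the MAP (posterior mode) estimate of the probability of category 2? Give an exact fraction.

obs 1: x=0 → posterior Dirichlet(11, 5/4, 12)
obs 2: x=0 → posterior Dirichlet(12, 5/4, 12)
obs 3: x=0 → posterior Dirichlet(13, 5/4, 12)
obs 4: x=2 → posterior Dirichlet(13, 5/4, 13)
obs 5: x=1 → posterior Dirichlet(13, 9/4, 13)
obs 6: x=0 → posterior Dirichlet(14, 9/4, 13)
obs 7: x=2 → posterior Dirichlet(14, 9/4, 14)
obs 8: x=1 → posterior Dirichlet(14, 13/4, 14)
obs 9: x=1 → posterior Dirichlet(14, 17/4, 14)
obs 10: x=0 → posterior Dirichlet(15, 17/4, 14)
obs 11: x=2 → posterior Dirichlet(15, 17/4, 15)
obs 12: x=1 → posterior Dirichlet(15, 21/4, 15)
obs 13: x=0 → posterior Dirichlet(16, 21/4, 15)

8/19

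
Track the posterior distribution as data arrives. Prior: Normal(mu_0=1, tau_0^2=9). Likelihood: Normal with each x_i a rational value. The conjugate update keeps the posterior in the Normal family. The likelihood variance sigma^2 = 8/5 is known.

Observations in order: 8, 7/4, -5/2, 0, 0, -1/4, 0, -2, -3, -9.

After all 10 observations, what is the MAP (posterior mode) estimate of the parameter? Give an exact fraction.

-307/458

obs 1: x=8 → posterior Normal(368/53, 72/53)
obs 2: x=7/4 → posterior Normal(1787/392, 36/49)
obs 3: x=-5/2 → posterior Normal(1337/572, 72/143)
obs 4: x=0 → posterior Normal(1337/752, 18/47)
obs 5: x=0 → posterior Normal(1337/932, 72/233)
obs 6: x=-1/4 → posterior Normal(323/278, 36/139)
obs 7: x=0 → posterior Normal(1, 72/323)
obs 8: x=-2 → posterior Normal(233/368, 9/46)
obs 9: x=-3 → posterior Normal(14/59, 72/413)
obs 10: x=-9 → posterior Normal(-307/458, 36/229)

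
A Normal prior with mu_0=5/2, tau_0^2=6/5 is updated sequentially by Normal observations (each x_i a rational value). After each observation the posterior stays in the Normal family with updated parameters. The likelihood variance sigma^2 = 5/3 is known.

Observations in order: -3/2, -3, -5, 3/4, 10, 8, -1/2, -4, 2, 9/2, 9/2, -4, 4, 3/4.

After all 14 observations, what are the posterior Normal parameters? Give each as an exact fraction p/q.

mu_0=719/554, tau_0^2=30/277

obs 1: x=-3/2 → posterior Normal(71/86, 30/43)
obs 2: x=-3 → posterior Normal(-37/122, 30/61)
obs 3: x=-5 → posterior Normal(-217/158, 30/79)
obs 4: x=3/4 → posterior Normal(-95/97, 30/97)
obs 5: x=10 → posterior Normal(17/23, 6/23)
obs 6: x=8 → posterior Normal(229/133, 30/133)
obs 7: x=-1/2 → posterior Normal(220/151, 30/151)
obs 8: x=-4 → posterior Normal(148/169, 30/169)
obs 9: x=2 → posterior Normal(184/187, 30/187)
obs 10: x=9/2 → posterior Normal(53/41, 6/41)
obs 11: x=9/2 → posterior Normal(346/223, 30/223)
obs 12: x=-4 → posterior Normal(274/241, 30/241)
obs 13: x=4 → posterior Normal(346/259, 30/259)
obs 14: x=3/4 → posterior Normal(719/554, 30/277)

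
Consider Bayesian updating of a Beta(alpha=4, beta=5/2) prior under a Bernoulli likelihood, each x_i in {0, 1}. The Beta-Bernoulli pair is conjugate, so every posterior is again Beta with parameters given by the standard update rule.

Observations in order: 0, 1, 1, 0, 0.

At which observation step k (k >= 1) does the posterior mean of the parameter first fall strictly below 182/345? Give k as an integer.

k = 5

obs 1: x=0 → posterior Beta(4, 7/2)
obs 2: x=1 → posterior Beta(5, 7/2)
obs 3: x=1 → posterior Beta(6, 7/2)
obs 4: x=0 → posterior Beta(6, 9/2)
obs 5: x=0 → posterior Beta(6, 11/2)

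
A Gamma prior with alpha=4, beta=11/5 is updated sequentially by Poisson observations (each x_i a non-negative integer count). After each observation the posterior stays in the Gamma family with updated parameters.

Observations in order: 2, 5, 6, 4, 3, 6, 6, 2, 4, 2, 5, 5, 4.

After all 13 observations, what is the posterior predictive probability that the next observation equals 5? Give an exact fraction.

obs 1: x=2 → posterior Gamma(6, 16/5)
obs 2: x=5 → posterior Gamma(11, 21/5)
obs 3: x=6 → posterior Gamma(17, 26/5)
obs 4: x=4 → posterior Gamma(21, 31/5)
obs 5: x=3 → posterior Gamma(24, 36/5)
obs 6: x=6 → posterior Gamma(30, 41/5)
obs 7: x=6 → posterior Gamma(36, 46/5)
obs 8: x=2 → posterior Gamma(38, 51/5)
obs 9: x=4 → posterior Gamma(42, 56/5)
obs 10: x=2 → posterior Gamma(44, 61/5)
obs 11: x=5 → posterior Gamma(49, 66/5)
obs 12: x=5 → posterior Gamma(54, 71/5)
obs 13: x=4 → posterior Gamma(58, 76/5)

247178053569811351448431199293648896013770776949602226692259275798701701444788265642332899241770594627354910890393600000/1716153733051169540307898602341497569311343837142335036933392894197976205305758468407429248816168018787798340006776536241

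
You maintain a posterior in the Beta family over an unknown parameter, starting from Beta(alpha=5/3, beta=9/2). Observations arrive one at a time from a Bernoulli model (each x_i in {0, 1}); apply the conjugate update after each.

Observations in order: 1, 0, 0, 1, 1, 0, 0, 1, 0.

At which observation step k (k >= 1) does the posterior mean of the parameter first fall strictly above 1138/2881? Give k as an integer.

k = 5

obs 1: x=1 → posterior Beta(8/3, 9/2)
obs 2: x=0 → posterior Beta(8/3, 11/2)
obs 3: x=0 → posterior Beta(8/3, 13/2)
obs 4: x=1 → posterior Beta(11/3, 13/2)
obs 5: x=1 → posterior Beta(14/3, 13/2)
obs 6: x=0 → posterior Beta(14/3, 15/2)
obs 7: x=0 → posterior Beta(14/3, 17/2)
obs 8: x=1 → posterior Beta(17/3, 17/2)
obs 9: x=0 → posterior Beta(17/3, 19/2)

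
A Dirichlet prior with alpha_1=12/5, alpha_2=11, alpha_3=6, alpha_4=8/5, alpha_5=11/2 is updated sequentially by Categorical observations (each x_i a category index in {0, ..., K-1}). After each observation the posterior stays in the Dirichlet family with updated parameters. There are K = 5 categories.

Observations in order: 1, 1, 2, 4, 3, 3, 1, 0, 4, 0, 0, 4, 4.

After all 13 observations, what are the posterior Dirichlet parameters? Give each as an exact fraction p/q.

alpha_1=27/5, alpha_2=14, alpha_3=7, alpha_4=18/5, alpha_5=19/2

obs 1: x=1 → posterior Dirichlet(12/5, 12, 6, 8/5, 11/2)
obs 2: x=1 → posterior Dirichlet(12/5, 13, 6, 8/5, 11/2)
obs 3: x=2 → posterior Dirichlet(12/5, 13, 7, 8/5, 11/2)
obs 4: x=4 → posterior Dirichlet(12/5, 13, 7, 8/5, 13/2)
obs 5: x=3 → posterior Dirichlet(12/5, 13, 7, 13/5, 13/2)
obs 6: x=3 → posterior Dirichlet(12/5, 13, 7, 18/5, 13/2)
obs 7: x=1 → posterior Dirichlet(12/5, 14, 7, 18/5, 13/2)
obs 8: x=0 → posterior Dirichlet(17/5, 14, 7, 18/5, 13/2)
obs 9: x=4 → posterior Dirichlet(17/5, 14, 7, 18/5, 15/2)
obs 10: x=0 → posterior Dirichlet(22/5, 14, 7, 18/5, 15/2)
obs 11: x=0 → posterior Dirichlet(27/5, 14, 7, 18/5, 15/2)
obs 12: x=4 → posterior Dirichlet(27/5, 14, 7, 18/5, 17/2)
obs 13: x=4 → posterior Dirichlet(27/5, 14, 7, 18/5, 19/2)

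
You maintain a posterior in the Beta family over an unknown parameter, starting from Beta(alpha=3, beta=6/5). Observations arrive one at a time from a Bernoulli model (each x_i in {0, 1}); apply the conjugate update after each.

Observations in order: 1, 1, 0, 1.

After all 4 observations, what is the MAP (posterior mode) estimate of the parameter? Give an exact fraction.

obs 1: x=1 → posterior Beta(4, 6/5)
obs 2: x=1 → posterior Beta(5, 6/5)
obs 3: x=0 → posterior Beta(5, 11/5)
obs 4: x=1 → posterior Beta(6, 11/5)

25/31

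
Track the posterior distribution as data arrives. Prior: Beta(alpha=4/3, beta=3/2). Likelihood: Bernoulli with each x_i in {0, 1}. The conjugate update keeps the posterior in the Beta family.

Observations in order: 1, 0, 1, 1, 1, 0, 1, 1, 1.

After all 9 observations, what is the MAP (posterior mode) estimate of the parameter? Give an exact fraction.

44/59

obs 1: x=1 → posterior Beta(7/3, 3/2)
obs 2: x=0 → posterior Beta(7/3, 5/2)
obs 3: x=1 → posterior Beta(10/3, 5/2)
obs 4: x=1 → posterior Beta(13/3, 5/2)
obs 5: x=1 → posterior Beta(16/3, 5/2)
obs 6: x=0 → posterior Beta(16/3, 7/2)
obs 7: x=1 → posterior Beta(19/3, 7/2)
obs 8: x=1 → posterior Beta(22/3, 7/2)
obs 9: x=1 → posterior Beta(25/3, 7/2)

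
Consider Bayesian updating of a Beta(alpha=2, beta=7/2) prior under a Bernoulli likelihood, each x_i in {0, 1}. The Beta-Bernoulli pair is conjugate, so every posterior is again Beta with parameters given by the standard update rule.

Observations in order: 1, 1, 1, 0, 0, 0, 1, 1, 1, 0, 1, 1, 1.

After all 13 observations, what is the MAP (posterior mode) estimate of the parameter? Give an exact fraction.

obs 1: x=1 → posterior Beta(3, 7/2)
obs 2: x=1 → posterior Beta(4, 7/2)
obs 3: x=1 → posterior Beta(5, 7/2)
obs 4: x=0 → posterior Beta(5, 9/2)
obs 5: x=0 → posterior Beta(5, 11/2)
obs 6: x=0 → posterior Beta(5, 13/2)
obs 7: x=1 → posterior Beta(6, 13/2)
obs 8: x=1 → posterior Beta(7, 13/2)
obs 9: x=1 → posterior Beta(8, 13/2)
obs 10: x=0 → posterior Beta(8, 15/2)
obs 11: x=1 → posterior Beta(9, 15/2)
obs 12: x=1 → posterior Beta(10, 15/2)
obs 13: x=1 → posterior Beta(11, 15/2)

20/33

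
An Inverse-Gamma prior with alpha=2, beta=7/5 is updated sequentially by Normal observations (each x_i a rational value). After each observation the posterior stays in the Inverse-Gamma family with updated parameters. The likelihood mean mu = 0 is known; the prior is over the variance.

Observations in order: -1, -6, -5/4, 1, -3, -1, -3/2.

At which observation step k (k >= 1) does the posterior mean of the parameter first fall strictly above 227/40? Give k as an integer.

k = 2

obs 1: x=-1 → posterior Inverse-Gamma(5/2, 19/10)
obs 2: x=-6 → posterior Inverse-Gamma(3, 199/10)
obs 3: x=-5/4 → posterior Inverse-Gamma(7/2, 3309/160)
obs 4: x=1 → posterior Inverse-Gamma(4, 3389/160)
obs 5: x=-3 → posterior Inverse-Gamma(9/2, 4109/160)
obs 6: x=-1 → posterior Inverse-Gamma(5, 4189/160)
obs 7: x=-3/2 → posterior Inverse-Gamma(11/2, 4369/160)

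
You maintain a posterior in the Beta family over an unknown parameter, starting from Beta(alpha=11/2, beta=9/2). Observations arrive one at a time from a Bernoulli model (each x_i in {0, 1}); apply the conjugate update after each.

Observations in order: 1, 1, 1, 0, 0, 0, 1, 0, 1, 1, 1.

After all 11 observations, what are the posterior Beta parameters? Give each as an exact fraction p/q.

obs 1: x=1 → posterior Beta(13/2, 9/2)
obs 2: x=1 → posterior Beta(15/2, 9/2)
obs 3: x=1 → posterior Beta(17/2, 9/2)
obs 4: x=0 → posterior Beta(17/2, 11/2)
obs 5: x=0 → posterior Beta(17/2, 13/2)
obs 6: x=0 → posterior Beta(17/2, 15/2)
obs 7: x=1 → posterior Beta(19/2, 15/2)
obs 8: x=0 → posterior Beta(19/2, 17/2)
obs 9: x=1 → posterior Beta(21/2, 17/2)
obs 10: x=1 → posterior Beta(23/2, 17/2)
obs 11: x=1 → posterior Beta(25/2, 17/2)

alpha=25/2, beta=17/2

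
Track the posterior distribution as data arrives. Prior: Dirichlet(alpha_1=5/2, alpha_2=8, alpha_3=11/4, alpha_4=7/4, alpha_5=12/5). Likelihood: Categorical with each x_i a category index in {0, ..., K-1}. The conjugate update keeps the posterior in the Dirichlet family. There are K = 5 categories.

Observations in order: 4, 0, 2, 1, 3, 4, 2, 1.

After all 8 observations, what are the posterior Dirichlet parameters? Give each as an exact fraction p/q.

alpha_1=7/2, alpha_2=10, alpha_3=19/4, alpha_4=11/4, alpha_5=22/5

obs 1: x=4 → posterior Dirichlet(5/2, 8, 11/4, 7/4, 17/5)
obs 2: x=0 → posterior Dirichlet(7/2, 8, 11/4, 7/4, 17/5)
obs 3: x=2 → posterior Dirichlet(7/2, 8, 15/4, 7/4, 17/5)
obs 4: x=1 → posterior Dirichlet(7/2, 9, 15/4, 7/4, 17/5)
obs 5: x=3 → posterior Dirichlet(7/2, 9, 15/4, 11/4, 17/5)
obs 6: x=4 → posterior Dirichlet(7/2, 9, 15/4, 11/4, 22/5)
obs 7: x=2 → posterior Dirichlet(7/2, 9, 19/4, 11/4, 22/5)
obs 8: x=1 → posterior Dirichlet(7/2, 10, 19/4, 11/4, 22/5)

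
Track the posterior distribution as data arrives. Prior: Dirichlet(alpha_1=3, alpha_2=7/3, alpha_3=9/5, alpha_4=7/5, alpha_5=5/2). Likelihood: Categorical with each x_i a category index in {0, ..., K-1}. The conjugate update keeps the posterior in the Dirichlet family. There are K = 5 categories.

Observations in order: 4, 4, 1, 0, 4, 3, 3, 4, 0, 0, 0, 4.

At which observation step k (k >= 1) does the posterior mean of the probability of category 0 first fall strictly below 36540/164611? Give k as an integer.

obs 1: x=4 → posterior Dirichlet(3, 7/3, 9/5, 7/5, 7/2)
obs 2: x=4 → posterior Dirichlet(3, 7/3, 9/5, 7/5, 9/2)
obs 3: x=1 → posterior Dirichlet(3, 10/3, 9/5, 7/5, 9/2)
obs 4: x=0 → posterior Dirichlet(4, 10/3, 9/5, 7/5, 9/2)
obs 5: x=4 → posterior Dirichlet(4, 10/3, 9/5, 7/5, 11/2)
obs 6: x=3 → posterior Dirichlet(4, 10/3, 9/5, 12/5, 11/2)
obs 7: x=3 → posterior Dirichlet(4, 10/3, 9/5, 17/5, 11/2)
obs 8: x=4 → posterior Dirichlet(4, 10/3, 9/5, 17/5, 13/2)
obs 9: x=0 → posterior Dirichlet(5, 10/3, 9/5, 17/5, 13/2)
obs 10: x=0 → posterior Dirichlet(6, 10/3, 9/5, 17/5, 13/2)
obs 11: x=0 → posterior Dirichlet(7, 10/3, 9/5, 17/5, 13/2)
obs 12: x=4 → posterior Dirichlet(7, 10/3, 9/5, 17/5, 15/2)

k = 3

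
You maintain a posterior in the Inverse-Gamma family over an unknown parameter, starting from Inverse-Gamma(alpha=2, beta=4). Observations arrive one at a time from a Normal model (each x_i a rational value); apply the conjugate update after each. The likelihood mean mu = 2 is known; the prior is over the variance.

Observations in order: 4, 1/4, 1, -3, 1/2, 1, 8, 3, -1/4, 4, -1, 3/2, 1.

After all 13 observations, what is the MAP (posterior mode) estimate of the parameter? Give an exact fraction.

obs 1: x=4 → posterior Inverse-Gamma(5/2, 6)
obs 2: x=1/4 → posterior Inverse-Gamma(3, 241/32)
obs 3: x=1 → posterior Inverse-Gamma(7/2, 257/32)
obs 4: x=-3 → posterior Inverse-Gamma(4, 657/32)
obs 5: x=1/2 → posterior Inverse-Gamma(9/2, 693/32)
obs 6: x=1 → posterior Inverse-Gamma(5, 709/32)
obs 7: x=8 → posterior Inverse-Gamma(11/2, 1285/32)
obs 8: x=3 → posterior Inverse-Gamma(6, 1301/32)
obs 9: x=-1/4 → posterior Inverse-Gamma(13/2, 691/16)
obs 10: x=4 → posterior Inverse-Gamma(7, 723/16)
obs 11: x=-1 → posterior Inverse-Gamma(15/2, 795/16)
obs 12: x=3/2 → posterior Inverse-Gamma(8, 797/16)
obs 13: x=1 → posterior Inverse-Gamma(17/2, 805/16)

805/152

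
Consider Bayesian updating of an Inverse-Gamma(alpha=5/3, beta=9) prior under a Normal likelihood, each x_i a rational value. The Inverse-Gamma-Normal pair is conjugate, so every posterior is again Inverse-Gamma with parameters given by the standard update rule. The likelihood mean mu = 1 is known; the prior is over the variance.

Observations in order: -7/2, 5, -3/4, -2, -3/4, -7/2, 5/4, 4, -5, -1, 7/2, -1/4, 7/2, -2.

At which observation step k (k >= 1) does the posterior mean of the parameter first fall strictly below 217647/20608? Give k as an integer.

k = 14

obs 1: x=-7/2 → posterior Inverse-Gamma(13/6, 153/8)
obs 2: x=5 → posterior Inverse-Gamma(8/3, 217/8)
obs 3: x=-3/4 → posterior Inverse-Gamma(19/6, 917/32)
obs 4: x=-2 → posterior Inverse-Gamma(11/3, 1061/32)
obs 5: x=-3/4 → posterior Inverse-Gamma(25/6, 555/16)
obs 6: x=-7/2 → posterior Inverse-Gamma(14/3, 717/16)
obs 7: x=5/4 → posterior Inverse-Gamma(31/6, 1435/32)
obs 8: x=4 → posterior Inverse-Gamma(17/3, 1579/32)
obs 9: x=-5 → posterior Inverse-Gamma(37/6, 2155/32)
obs 10: x=-1 → posterior Inverse-Gamma(20/3, 2219/32)
obs 11: x=7/2 → posterior Inverse-Gamma(43/6, 2319/32)
obs 12: x=-1/4 → posterior Inverse-Gamma(23/3, 293/4)
obs 13: x=7/2 → posterior Inverse-Gamma(49/6, 611/8)
obs 14: x=-2 → posterior Inverse-Gamma(26/3, 647/8)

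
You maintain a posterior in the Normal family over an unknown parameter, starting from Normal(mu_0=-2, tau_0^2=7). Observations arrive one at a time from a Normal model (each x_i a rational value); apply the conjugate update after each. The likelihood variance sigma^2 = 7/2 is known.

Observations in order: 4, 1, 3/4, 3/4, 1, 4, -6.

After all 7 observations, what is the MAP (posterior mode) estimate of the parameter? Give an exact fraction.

3/5

obs 1: x=4 → posterior Normal(2, 7/3)
obs 2: x=1 → posterior Normal(8/5, 7/5)
obs 3: x=3/4 → posterior Normal(19/14, 1)
obs 4: x=3/4 → posterior Normal(11/9, 7/9)
obs 5: x=1 → posterior Normal(13/11, 7/11)
obs 6: x=4 → posterior Normal(21/13, 7/13)
obs 7: x=-6 → posterior Normal(3/5, 7/15)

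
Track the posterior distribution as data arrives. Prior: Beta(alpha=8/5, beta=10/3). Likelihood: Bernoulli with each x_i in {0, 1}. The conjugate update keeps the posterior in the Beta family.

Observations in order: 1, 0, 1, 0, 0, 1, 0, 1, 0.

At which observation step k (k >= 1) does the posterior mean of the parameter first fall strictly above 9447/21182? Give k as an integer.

k = 3

obs 1: x=1 → posterior Beta(13/5, 10/3)
obs 2: x=0 → posterior Beta(13/5, 13/3)
obs 3: x=1 → posterior Beta(18/5, 13/3)
obs 4: x=0 → posterior Beta(18/5, 16/3)
obs 5: x=0 → posterior Beta(18/5, 19/3)
obs 6: x=1 → posterior Beta(23/5, 19/3)
obs 7: x=0 → posterior Beta(23/5, 22/3)
obs 8: x=1 → posterior Beta(28/5, 22/3)
obs 9: x=0 → posterior Beta(28/5, 25/3)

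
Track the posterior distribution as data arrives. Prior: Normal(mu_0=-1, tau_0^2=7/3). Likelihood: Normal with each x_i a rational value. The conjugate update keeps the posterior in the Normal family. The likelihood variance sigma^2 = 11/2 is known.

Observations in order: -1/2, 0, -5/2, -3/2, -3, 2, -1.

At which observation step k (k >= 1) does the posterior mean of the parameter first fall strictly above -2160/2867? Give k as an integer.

obs 1: x=-1/2 → posterior Normal(-40/47, 77/47)
obs 2: x=0 → posterior Normal(-40/61, 77/61)
obs 3: x=-5/2 → posterior Normal(-1, 77/75)
obs 4: x=-3/2 → posterior Normal(-96/89, 77/89)
obs 5: x=-3 → posterior Normal(-138/103, 77/103)
obs 6: x=2 → posterior Normal(-110/117, 77/117)
obs 7: x=-1 → posterior Normal(-124/131, 77/131)

k = 2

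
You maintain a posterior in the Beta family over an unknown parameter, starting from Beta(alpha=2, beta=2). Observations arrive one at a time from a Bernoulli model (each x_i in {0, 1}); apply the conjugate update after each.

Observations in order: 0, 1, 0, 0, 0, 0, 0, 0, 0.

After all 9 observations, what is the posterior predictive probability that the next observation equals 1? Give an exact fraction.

3/13

obs 1: x=0 → posterior Beta(2, 3)
obs 2: x=1 → posterior Beta(3, 3)
obs 3: x=0 → posterior Beta(3, 4)
obs 4: x=0 → posterior Beta(3, 5)
obs 5: x=0 → posterior Beta(3, 6)
obs 6: x=0 → posterior Beta(3, 7)
obs 7: x=0 → posterior Beta(3, 8)
obs 8: x=0 → posterior Beta(3, 9)
obs 9: x=0 → posterior Beta(3, 10)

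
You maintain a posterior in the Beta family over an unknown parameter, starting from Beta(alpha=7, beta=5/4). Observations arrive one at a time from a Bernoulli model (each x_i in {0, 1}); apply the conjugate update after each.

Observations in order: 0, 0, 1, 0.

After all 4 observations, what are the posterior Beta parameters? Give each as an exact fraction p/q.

obs 1: x=0 → posterior Beta(7, 9/4)
obs 2: x=0 → posterior Beta(7, 13/4)
obs 3: x=1 → posterior Beta(8, 13/4)
obs 4: x=0 → posterior Beta(8, 17/4)

alpha=8, beta=17/4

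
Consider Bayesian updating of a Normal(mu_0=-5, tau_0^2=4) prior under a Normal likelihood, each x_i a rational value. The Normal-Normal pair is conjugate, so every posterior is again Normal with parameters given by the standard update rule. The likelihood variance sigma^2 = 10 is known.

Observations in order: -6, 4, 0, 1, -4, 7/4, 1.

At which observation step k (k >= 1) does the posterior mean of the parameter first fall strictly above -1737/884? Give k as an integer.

obs 1: x=-6 → posterior Normal(-37/7, 20/7)
obs 2: x=4 → posterior Normal(-29/9, 20/9)
obs 3: x=0 → posterior Normal(-29/11, 20/11)
obs 4: x=1 → posterior Normal(-27/13, 20/13)
obs 5: x=-4 → posterior Normal(-7/3, 4/3)
obs 6: x=7/4 → posterior Normal(-63/34, 20/17)
obs 7: x=1 → posterior Normal(-59/38, 20/19)

k = 6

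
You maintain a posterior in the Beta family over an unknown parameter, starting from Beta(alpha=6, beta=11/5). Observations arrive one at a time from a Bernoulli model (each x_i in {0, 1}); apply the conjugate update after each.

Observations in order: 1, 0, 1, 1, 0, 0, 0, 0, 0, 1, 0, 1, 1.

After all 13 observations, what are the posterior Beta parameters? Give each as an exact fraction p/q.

alpha=12, beta=46/5

obs 1: x=1 → posterior Beta(7, 11/5)
obs 2: x=0 → posterior Beta(7, 16/5)
obs 3: x=1 → posterior Beta(8, 16/5)
obs 4: x=1 → posterior Beta(9, 16/5)
obs 5: x=0 → posterior Beta(9, 21/5)
obs 6: x=0 → posterior Beta(9, 26/5)
obs 7: x=0 → posterior Beta(9, 31/5)
obs 8: x=0 → posterior Beta(9, 36/5)
obs 9: x=0 → posterior Beta(9, 41/5)
obs 10: x=1 → posterior Beta(10, 41/5)
obs 11: x=0 → posterior Beta(10, 46/5)
obs 12: x=1 → posterior Beta(11, 46/5)
obs 13: x=1 → posterior Beta(12, 46/5)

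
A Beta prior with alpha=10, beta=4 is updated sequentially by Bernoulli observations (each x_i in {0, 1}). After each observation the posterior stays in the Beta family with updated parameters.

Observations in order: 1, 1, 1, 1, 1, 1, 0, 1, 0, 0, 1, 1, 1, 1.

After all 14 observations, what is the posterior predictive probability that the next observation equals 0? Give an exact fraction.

obs 1: x=1 → posterior Beta(11, 4)
obs 2: x=1 → posterior Beta(12, 4)
obs 3: x=1 → posterior Beta(13, 4)
obs 4: x=1 → posterior Beta(14, 4)
obs 5: x=1 → posterior Beta(15, 4)
obs 6: x=1 → posterior Beta(16, 4)
obs 7: x=0 → posterior Beta(16, 5)
obs 8: x=1 → posterior Beta(17, 5)
obs 9: x=0 → posterior Beta(17, 6)
obs 10: x=0 → posterior Beta(17, 7)
obs 11: x=1 → posterior Beta(18, 7)
obs 12: x=1 → posterior Beta(19, 7)
obs 13: x=1 → posterior Beta(20, 7)
obs 14: x=1 → posterior Beta(21, 7)

1/4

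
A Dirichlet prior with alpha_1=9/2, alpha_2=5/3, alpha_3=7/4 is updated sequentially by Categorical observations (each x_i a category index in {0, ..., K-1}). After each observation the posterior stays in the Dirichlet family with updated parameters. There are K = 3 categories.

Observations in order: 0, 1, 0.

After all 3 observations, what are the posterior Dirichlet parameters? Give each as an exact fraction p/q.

alpha_1=13/2, alpha_2=8/3, alpha_3=7/4

obs 1: x=0 → posterior Dirichlet(11/2, 5/3, 7/4)
obs 2: x=1 → posterior Dirichlet(11/2, 8/3, 7/4)
obs 3: x=0 → posterior Dirichlet(13/2, 8/3, 7/4)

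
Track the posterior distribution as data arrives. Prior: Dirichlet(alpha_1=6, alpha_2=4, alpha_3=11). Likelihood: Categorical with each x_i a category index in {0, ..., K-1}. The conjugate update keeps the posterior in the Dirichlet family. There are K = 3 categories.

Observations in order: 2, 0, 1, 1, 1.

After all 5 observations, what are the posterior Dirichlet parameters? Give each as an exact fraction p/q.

alpha_1=7, alpha_2=7, alpha_3=12

obs 1: x=2 → posterior Dirichlet(6, 4, 12)
obs 2: x=0 → posterior Dirichlet(7, 4, 12)
obs 3: x=1 → posterior Dirichlet(7, 5, 12)
obs 4: x=1 → posterior Dirichlet(7, 6, 12)
obs 5: x=1 → posterior Dirichlet(7, 7, 12)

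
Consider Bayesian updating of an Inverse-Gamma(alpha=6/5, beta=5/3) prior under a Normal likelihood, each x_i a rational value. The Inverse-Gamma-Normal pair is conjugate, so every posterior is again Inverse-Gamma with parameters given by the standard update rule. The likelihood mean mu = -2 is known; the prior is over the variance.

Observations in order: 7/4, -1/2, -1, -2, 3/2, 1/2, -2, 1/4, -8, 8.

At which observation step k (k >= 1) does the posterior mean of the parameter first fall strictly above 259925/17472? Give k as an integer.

obs 1: x=7/4 → posterior Inverse-Gamma(17/10, 835/96)
obs 2: x=-1/2 → posterior Inverse-Gamma(11/5, 943/96)
obs 3: x=-1 → posterior Inverse-Gamma(27/10, 991/96)
obs 4: x=-2 → posterior Inverse-Gamma(16/5, 991/96)
obs 5: x=3/2 → posterior Inverse-Gamma(37/10, 1579/96)
obs 6: x=1/2 → posterior Inverse-Gamma(21/5, 1879/96)
obs 7: x=-2 → posterior Inverse-Gamma(47/10, 1879/96)
obs 8: x=1/4 → posterior Inverse-Gamma(26/5, 1061/48)
obs 9: x=-8 → posterior Inverse-Gamma(57/10, 1925/48)
obs 10: x=8 → posterior Inverse-Gamma(31/5, 4325/48)

k = 10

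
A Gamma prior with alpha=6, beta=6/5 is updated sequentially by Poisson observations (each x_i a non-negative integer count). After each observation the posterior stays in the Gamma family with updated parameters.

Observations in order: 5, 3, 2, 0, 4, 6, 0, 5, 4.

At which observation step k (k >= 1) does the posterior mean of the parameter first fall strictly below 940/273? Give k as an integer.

k = 4

obs 1: x=5 → posterior Gamma(11, 11/5)
obs 2: x=3 → posterior Gamma(14, 16/5)
obs 3: x=2 → posterior Gamma(16, 21/5)
obs 4: x=0 → posterior Gamma(16, 26/5)
obs 5: x=4 → posterior Gamma(20, 31/5)
obs 6: x=6 → posterior Gamma(26, 36/5)
obs 7: x=0 → posterior Gamma(26, 41/5)
obs 8: x=5 → posterior Gamma(31, 46/5)
obs 9: x=4 → posterior Gamma(35, 51/5)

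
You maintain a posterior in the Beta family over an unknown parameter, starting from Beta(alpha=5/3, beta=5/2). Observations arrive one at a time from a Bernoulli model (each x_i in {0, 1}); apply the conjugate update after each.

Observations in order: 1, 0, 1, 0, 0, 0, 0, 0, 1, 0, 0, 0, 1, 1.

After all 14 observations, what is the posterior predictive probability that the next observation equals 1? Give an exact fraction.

40/109

obs 1: x=1 → posterior Beta(8/3, 5/2)
obs 2: x=0 → posterior Beta(8/3, 7/2)
obs 3: x=1 → posterior Beta(11/3, 7/2)
obs 4: x=0 → posterior Beta(11/3, 9/2)
obs 5: x=0 → posterior Beta(11/3, 11/2)
obs 6: x=0 → posterior Beta(11/3, 13/2)
obs 7: x=0 → posterior Beta(11/3, 15/2)
obs 8: x=0 → posterior Beta(11/3, 17/2)
obs 9: x=1 → posterior Beta(14/3, 17/2)
obs 10: x=0 → posterior Beta(14/3, 19/2)
obs 11: x=0 → posterior Beta(14/3, 21/2)
obs 12: x=0 → posterior Beta(14/3, 23/2)
obs 13: x=1 → posterior Beta(17/3, 23/2)
obs 14: x=1 → posterior Beta(20/3, 23/2)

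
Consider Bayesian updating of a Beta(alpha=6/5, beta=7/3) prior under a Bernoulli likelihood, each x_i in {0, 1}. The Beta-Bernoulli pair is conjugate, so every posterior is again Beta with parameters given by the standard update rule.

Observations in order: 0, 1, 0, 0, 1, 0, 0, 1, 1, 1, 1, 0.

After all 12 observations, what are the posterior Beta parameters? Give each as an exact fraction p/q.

obs 1: x=0 → posterior Beta(6/5, 10/3)
obs 2: x=1 → posterior Beta(11/5, 10/3)
obs 3: x=0 → posterior Beta(11/5, 13/3)
obs 4: x=0 → posterior Beta(11/5, 16/3)
obs 5: x=1 → posterior Beta(16/5, 16/3)
obs 6: x=0 → posterior Beta(16/5, 19/3)
obs 7: x=0 → posterior Beta(16/5, 22/3)
obs 8: x=1 → posterior Beta(21/5, 22/3)
obs 9: x=1 → posterior Beta(26/5, 22/3)
obs 10: x=1 → posterior Beta(31/5, 22/3)
obs 11: x=1 → posterior Beta(36/5, 22/3)
obs 12: x=0 → posterior Beta(36/5, 25/3)

alpha=36/5, beta=25/3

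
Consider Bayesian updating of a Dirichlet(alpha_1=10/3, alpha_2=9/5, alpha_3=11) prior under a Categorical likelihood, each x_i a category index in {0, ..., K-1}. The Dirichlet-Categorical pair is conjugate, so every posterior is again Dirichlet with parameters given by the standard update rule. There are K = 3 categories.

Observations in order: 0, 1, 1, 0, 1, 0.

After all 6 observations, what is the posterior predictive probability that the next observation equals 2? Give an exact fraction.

165/332

obs 1: x=0 → posterior Dirichlet(13/3, 9/5, 11)
obs 2: x=1 → posterior Dirichlet(13/3, 14/5, 11)
obs 3: x=1 → posterior Dirichlet(13/3, 19/5, 11)
obs 4: x=0 → posterior Dirichlet(16/3, 19/5, 11)
obs 5: x=1 → posterior Dirichlet(16/3, 24/5, 11)
obs 6: x=0 → posterior Dirichlet(19/3, 24/5, 11)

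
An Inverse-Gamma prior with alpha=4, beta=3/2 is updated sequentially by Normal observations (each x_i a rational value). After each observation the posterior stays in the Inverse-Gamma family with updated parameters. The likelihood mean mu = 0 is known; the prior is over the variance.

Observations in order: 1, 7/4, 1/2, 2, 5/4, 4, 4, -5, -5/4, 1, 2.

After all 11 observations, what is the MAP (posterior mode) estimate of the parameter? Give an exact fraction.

1223/336

obs 1: x=1 → posterior Inverse-Gamma(9/2, 2)
obs 2: x=7/4 → posterior Inverse-Gamma(5, 113/32)
obs 3: x=1/2 → posterior Inverse-Gamma(11/2, 117/32)
obs 4: x=2 → posterior Inverse-Gamma(6, 181/32)
obs 5: x=5/4 → posterior Inverse-Gamma(13/2, 103/16)
obs 6: x=4 → posterior Inverse-Gamma(7, 231/16)
obs 7: x=4 → posterior Inverse-Gamma(15/2, 359/16)
obs 8: x=-5 → posterior Inverse-Gamma(8, 559/16)
obs 9: x=-5/4 → posterior Inverse-Gamma(17/2, 1143/32)
obs 10: x=1 → posterior Inverse-Gamma(9, 1159/32)
obs 11: x=2 → posterior Inverse-Gamma(19/2, 1223/32)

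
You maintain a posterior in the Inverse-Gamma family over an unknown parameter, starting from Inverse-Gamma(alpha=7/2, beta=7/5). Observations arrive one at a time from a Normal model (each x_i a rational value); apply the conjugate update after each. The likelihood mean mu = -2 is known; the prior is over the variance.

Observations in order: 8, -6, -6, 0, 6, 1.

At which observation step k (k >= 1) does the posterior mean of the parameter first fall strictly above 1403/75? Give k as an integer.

obs 1: x=8 → posterior Inverse-Gamma(4, 257/5)
obs 2: x=-6 → posterior Inverse-Gamma(9/2, 297/5)
obs 3: x=-6 → posterior Inverse-Gamma(5, 337/5)
obs 4: x=0 → posterior Inverse-Gamma(11/2, 347/5)
obs 5: x=6 → posterior Inverse-Gamma(6, 507/5)
obs 6: x=1 → posterior Inverse-Gamma(13/2, 1059/10)

k = 5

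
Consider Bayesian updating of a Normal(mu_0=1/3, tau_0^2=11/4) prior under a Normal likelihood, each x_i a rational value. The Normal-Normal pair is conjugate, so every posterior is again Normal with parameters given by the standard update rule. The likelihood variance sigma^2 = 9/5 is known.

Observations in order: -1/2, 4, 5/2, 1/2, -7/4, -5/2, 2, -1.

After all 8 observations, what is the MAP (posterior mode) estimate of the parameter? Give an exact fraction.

109/272

obs 1: x=-1/2 → posterior Normal(-31/182, 99/91)
obs 2: x=4 → posterior Normal(409/292, 99/146)
obs 3: x=5/2 → posterior Normal(114/67, 33/67)
obs 4: x=1/2 → posterior Normal(739/512, 99/256)
obs 5: x=-7/4 → posterior Normal(1093/1244, 99/311)
obs 6: x=-5/2 → posterior Normal(181/488, 33/122)
obs 7: x=2 → posterior Normal(983/1684, 99/421)
obs 8: x=-1 → posterior Normal(109/272, 99/476)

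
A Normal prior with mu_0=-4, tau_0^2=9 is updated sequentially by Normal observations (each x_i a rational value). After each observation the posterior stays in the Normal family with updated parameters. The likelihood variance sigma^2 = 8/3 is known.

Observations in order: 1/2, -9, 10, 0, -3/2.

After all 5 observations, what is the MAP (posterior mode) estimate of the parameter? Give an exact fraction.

obs 1: x=1/2 → posterior Normal(-37/70, 72/35)
obs 2: x=-9 → posterior Normal(-523/124, 36/31)
obs 3: x=10 → posterior Normal(17/178, 72/89)
obs 4: x=0 → posterior Normal(17/232, 18/29)
obs 5: x=-3/2 → posterior Normal(-32/143, 72/143)

-32/143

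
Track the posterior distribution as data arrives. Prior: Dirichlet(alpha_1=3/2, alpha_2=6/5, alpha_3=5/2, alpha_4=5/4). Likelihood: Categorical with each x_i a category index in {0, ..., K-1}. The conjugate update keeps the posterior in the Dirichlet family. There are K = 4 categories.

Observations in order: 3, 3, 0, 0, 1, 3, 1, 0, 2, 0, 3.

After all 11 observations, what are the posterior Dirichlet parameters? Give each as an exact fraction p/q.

obs 1: x=3 → posterior Dirichlet(3/2, 6/5, 5/2, 9/4)
obs 2: x=3 → posterior Dirichlet(3/2, 6/5, 5/2, 13/4)
obs 3: x=0 → posterior Dirichlet(5/2, 6/5, 5/2, 13/4)
obs 4: x=0 → posterior Dirichlet(7/2, 6/5, 5/2, 13/4)
obs 5: x=1 → posterior Dirichlet(7/2, 11/5, 5/2, 13/4)
obs 6: x=3 → posterior Dirichlet(7/2, 11/5, 5/2, 17/4)
obs 7: x=1 → posterior Dirichlet(7/2, 16/5, 5/2, 17/4)
obs 8: x=0 → posterior Dirichlet(9/2, 16/5, 5/2, 17/4)
obs 9: x=2 → posterior Dirichlet(9/2, 16/5, 7/2, 17/4)
obs 10: x=0 → posterior Dirichlet(11/2, 16/5, 7/2, 17/4)
obs 11: x=3 → posterior Dirichlet(11/2, 16/5, 7/2, 21/4)

alpha_1=11/2, alpha_2=16/5, alpha_3=7/2, alpha_4=21/4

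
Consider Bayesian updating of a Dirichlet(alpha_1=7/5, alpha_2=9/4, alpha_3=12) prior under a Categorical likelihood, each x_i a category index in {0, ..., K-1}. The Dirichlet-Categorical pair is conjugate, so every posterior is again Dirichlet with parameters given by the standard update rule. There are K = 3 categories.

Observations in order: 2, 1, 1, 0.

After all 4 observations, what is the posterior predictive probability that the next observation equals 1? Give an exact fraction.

obs 1: x=2 → posterior Dirichlet(7/5, 9/4, 13)
obs 2: x=1 → posterior Dirichlet(7/5, 13/4, 13)
obs 3: x=1 → posterior Dirichlet(7/5, 17/4, 13)
obs 4: x=0 → posterior Dirichlet(12/5, 17/4, 13)

85/393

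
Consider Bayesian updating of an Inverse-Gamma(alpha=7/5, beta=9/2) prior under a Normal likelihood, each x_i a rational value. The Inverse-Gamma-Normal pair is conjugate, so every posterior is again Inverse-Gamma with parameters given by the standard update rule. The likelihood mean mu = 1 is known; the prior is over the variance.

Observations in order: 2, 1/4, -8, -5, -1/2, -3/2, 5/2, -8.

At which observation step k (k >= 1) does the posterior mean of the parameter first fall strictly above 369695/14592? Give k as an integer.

obs 1: x=2 → posterior Inverse-Gamma(19/10, 5)
obs 2: x=1/4 → posterior Inverse-Gamma(12/5, 169/32)
obs 3: x=-8 → posterior Inverse-Gamma(29/10, 1465/32)
obs 4: x=-5 → posterior Inverse-Gamma(17/5, 2041/32)
obs 5: x=-1/2 → posterior Inverse-Gamma(39/10, 2077/32)
obs 6: x=-3/2 → posterior Inverse-Gamma(22/5, 2177/32)
obs 7: x=5/2 → posterior Inverse-Gamma(49/10, 2213/32)
obs 8: x=-8 → posterior Inverse-Gamma(27/5, 3509/32)

k = 4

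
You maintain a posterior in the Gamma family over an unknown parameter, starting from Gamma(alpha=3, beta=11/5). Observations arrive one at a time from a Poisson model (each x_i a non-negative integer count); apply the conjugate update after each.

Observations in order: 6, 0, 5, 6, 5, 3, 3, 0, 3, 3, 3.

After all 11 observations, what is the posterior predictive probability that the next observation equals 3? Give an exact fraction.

8681790921030052289113636630421890298144828028997833873381813022295127490560000/40189166097495223237340563748231660036378998228133114188649691243473107736090711

obs 1: x=6 → posterior Gamma(9, 16/5)
obs 2: x=0 → posterior Gamma(9, 21/5)
obs 3: x=5 → posterior Gamma(14, 26/5)
obs 4: x=6 → posterior Gamma(20, 31/5)
obs 5: x=5 → posterior Gamma(25, 36/5)
obs 6: x=3 → posterior Gamma(28, 41/5)
obs 7: x=3 → posterior Gamma(31, 46/5)
obs 8: x=0 → posterior Gamma(31, 51/5)
obs 9: x=3 → posterior Gamma(34, 56/5)
obs 10: x=3 → posterior Gamma(37, 61/5)
obs 11: x=3 → posterior Gamma(40, 66/5)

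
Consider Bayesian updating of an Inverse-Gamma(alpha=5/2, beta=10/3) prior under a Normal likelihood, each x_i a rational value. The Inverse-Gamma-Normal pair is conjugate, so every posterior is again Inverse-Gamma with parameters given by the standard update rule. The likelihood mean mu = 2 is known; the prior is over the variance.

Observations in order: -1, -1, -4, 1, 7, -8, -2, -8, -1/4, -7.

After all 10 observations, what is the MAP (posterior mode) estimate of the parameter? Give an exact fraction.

obs 1: x=-1 → posterior Inverse-Gamma(3, 47/6)
obs 2: x=-1 → posterior Inverse-Gamma(7/2, 37/3)
obs 3: x=-4 → posterior Inverse-Gamma(4, 91/3)
obs 4: x=1 → posterior Inverse-Gamma(9/2, 185/6)
obs 5: x=7 → posterior Inverse-Gamma(5, 130/3)
obs 6: x=-8 → posterior Inverse-Gamma(11/2, 280/3)
obs 7: x=-2 → posterior Inverse-Gamma(6, 304/3)
obs 8: x=-8 → posterior Inverse-Gamma(13/2, 454/3)
obs 9: x=-1/4 → posterior Inverse-Gamma(7, 14771/96)
obs 10: x=-7 → posterior Inverse-Gamma(15/2, 18659/96)

18659/816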